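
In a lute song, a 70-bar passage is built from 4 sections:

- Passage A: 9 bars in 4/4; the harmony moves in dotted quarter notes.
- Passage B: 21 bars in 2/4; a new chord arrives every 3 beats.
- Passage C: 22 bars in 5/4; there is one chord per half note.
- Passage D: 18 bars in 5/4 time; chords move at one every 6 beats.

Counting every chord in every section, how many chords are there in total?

A has 36 beats and chords last 1.5 each, so 24 chords.
B has 42 beats and chords last 3 each, so 14 chords.
C has 110 beats and chords last 2 each, so 55 chords.
D has 90 beats and chords last 6 each, so 15 chords.
Total: 24 + 14 + 55 + 15 = 108.

108 chords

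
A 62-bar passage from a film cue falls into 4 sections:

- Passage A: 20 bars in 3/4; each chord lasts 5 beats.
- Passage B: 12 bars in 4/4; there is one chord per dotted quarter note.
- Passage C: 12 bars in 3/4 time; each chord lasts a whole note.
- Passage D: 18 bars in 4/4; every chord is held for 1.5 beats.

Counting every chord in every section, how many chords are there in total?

A: 20·3 = 60 beats, 60/5 = 12 chords.
B: 12·4 = 48 beats, 48/1.5 = 32 chords.
C: 12·3 = 36 beats, 36/4 = 9 chords.
D: 18·4 = 72 beats, 72/1.5 = 48 chords.
Total: 12 + 32 + 9 + 48 = 101.

101 chords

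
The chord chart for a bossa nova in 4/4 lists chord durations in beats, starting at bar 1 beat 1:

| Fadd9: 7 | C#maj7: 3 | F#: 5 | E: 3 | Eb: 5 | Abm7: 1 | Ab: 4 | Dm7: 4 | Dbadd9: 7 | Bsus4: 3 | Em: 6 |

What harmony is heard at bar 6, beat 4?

Abm7

Beat 4 of bar 6 is beat (6−1)×4 + 4 = 24 overall.
Running totals: Fadd9 ends at 7, C#maj7 ends at 10, F# ends at 15, E ends at 18, Eb ends at 23, Abm7 ends at 24.
Beat 24 falls within Abm7.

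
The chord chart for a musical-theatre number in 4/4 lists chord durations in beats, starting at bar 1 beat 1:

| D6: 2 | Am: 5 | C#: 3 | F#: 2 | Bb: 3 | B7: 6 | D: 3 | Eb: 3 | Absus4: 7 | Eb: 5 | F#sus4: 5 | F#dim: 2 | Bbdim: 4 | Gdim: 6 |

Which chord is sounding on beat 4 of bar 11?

Beat 4 of bar 11 is beat (11−1)×4 + 4 = 44 overall.
Running totals: D6 ends at 2, Am ends at 7, C# ends at 10, F# ends at 12, Bb ends at 15, B7 ends at 21, D ends at 24, Eb ends at 27, Absus4 ends at 34, Eb ends at 39, F#sus4 ends at 44.
Beat 44 falls within F#sus4.

F#sus4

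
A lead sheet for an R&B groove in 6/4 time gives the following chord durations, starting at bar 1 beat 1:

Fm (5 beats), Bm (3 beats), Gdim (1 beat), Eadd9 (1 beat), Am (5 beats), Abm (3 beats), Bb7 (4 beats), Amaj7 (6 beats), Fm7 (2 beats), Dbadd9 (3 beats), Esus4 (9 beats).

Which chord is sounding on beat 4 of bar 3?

Abm

Beat 4 of bar 3 is beat (3−1)×6 + 4 = 16 overall.
Running totals: Fm ends at 5, Bm ends at 8, Gdim ends at 9, Eadd9 ends at 10, Am ends at 15, Abm ends at 18.
Beat 16 falls within Abm.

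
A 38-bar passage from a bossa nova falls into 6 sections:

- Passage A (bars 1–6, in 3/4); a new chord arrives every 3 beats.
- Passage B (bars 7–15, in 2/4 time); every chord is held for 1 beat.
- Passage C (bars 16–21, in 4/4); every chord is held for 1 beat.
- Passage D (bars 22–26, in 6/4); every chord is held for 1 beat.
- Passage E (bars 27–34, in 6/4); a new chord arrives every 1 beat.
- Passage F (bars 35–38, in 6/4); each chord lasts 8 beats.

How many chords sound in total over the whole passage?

129 chords

A: 6 bars × 3 beats = 18 beats; 3 beats/chord → 6 chords.
B: 9 bars × 2 beats = 18 beats; 1 beat/chord → 18 chords.
C: 6 bars × 4 beats = 24 beats; 1 beat/chord → 24 chords.
D: 5 bars × 6 beats = 30 beats; 1 beat/chord → 30 chords.
E: 8 bars × 6 beats = 48 beats; 1 beat/chord → 48 chords.
F: 4 bars × 6 beats = 24 beats; 8 beats/chord → 3 chords.
Total: 6 + 18 + 24 + 30 + 48 + 3 = 129.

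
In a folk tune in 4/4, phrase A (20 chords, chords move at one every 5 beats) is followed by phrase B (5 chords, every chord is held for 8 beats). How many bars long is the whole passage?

35 bars

A: 20 × 5 = 100 beats = 25 bars.
B: 5 × 8 = 40 beats = 10 bars.
Total: 25 + 10 = 35 bars.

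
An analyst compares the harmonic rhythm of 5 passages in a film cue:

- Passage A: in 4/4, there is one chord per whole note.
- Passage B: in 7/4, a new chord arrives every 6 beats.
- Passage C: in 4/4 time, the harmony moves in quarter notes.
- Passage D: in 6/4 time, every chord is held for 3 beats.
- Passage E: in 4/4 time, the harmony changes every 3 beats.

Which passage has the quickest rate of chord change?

A: each chord is 4 beats in 4/4, so 1 per bar.
B: each chord is 6 beats in 7/4, so 7/6 per bar.
C: each chord is 1 beat in 4/4, so 4 per bar.
D: each chord is 3 beats in 6/4, so 2 per bar.
E: each chord is 3 beats in 4/4, so 4/3 per bar.
Fastest is C at 4 chords/bar.

Passage C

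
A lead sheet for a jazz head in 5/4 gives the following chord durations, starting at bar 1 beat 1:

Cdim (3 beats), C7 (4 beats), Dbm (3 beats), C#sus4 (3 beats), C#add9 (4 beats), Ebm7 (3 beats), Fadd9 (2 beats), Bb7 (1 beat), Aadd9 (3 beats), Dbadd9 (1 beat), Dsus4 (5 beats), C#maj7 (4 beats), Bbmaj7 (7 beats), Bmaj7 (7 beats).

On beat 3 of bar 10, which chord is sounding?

Beat 3 of bar 10 is beat (10−1)×5 + 3 = 48 overall.
Running totals: Cdim ends at 3, C7 ends at 7, Dbm ends at 10, C#sus4 ends at 13, C#add9 ends at 17, Ebm7 ends at 20, Fadd9 ends at 22, Bb7 ends at 23, Aadd9 ends at 26, Dbadd9 ends at 27, Dsus4 ends at 32, C#maj7 ends at 36, Bbmaj7 ends at 43, Bmaj7 ends at 50.
Beat 48 falls within Bmaj7.

Bmaj7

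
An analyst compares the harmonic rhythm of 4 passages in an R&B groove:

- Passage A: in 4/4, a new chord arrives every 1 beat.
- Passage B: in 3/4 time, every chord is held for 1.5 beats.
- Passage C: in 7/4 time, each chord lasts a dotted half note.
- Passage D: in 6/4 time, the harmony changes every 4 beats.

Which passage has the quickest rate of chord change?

A: 4/1 = 4 chords/bar.
B: 3/1.5 = 2 chords/bar.
C: 7/3 = 7/3 chords/bar.
D: 6/4 = 1.5 chords/bar.
Fastest is A at 4 chords/bar.

Passage A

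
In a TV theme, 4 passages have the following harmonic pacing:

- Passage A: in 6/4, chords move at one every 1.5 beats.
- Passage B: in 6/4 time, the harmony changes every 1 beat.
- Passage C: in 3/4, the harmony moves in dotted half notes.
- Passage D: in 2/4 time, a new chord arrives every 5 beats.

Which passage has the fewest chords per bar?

A: 6/1.5 = 4 chords/bar.
B: 6/1 = 6 chords/bar.
C: 3/3 = 1 chord/bar.
D: 2/5 = 0.4 chords/bar.
Slowest is D at 0.4 chords/bar.

Passage D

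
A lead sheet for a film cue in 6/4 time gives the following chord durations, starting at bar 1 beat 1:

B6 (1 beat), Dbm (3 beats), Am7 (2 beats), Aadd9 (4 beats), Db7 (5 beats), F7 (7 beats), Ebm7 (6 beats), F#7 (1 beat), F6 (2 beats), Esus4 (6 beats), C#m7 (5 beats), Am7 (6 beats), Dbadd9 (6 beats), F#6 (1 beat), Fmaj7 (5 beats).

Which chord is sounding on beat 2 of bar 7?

Beat 2 of bar 7 is beat (7−1)×6 + 2 = 38 overall.
Running totals: B6 ends at 1, Dbm ends at 4, Am7 ends at 6, Aadd9 ends at 10, Db7 ends at 15, F7 ends at 22, Ebm7 ends at 28, F#7 ends at 29, F6 ends at 31, Esus4 ends at 37, C#m7 ends at 42.
Beat 38 falls within C#m7.

C#m7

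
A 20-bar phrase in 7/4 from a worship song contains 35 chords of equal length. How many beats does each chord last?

4 beats

20 bars × 7 beats/bar = 140 beats total.
140 beats ÷ 35 chords = 4 beats per chord.
(That is a whole note.)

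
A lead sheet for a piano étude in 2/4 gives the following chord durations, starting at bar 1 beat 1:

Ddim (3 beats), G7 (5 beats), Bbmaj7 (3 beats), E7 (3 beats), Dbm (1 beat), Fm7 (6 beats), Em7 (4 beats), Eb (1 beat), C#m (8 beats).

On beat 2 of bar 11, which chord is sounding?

Em7

Beat 2 of bar 11 is beat (11−1)×2 + 2 = 22 overall.
Running totals: Ddim ends at 3, G7 ends at 8, Bbmaj7 ends at 11, E7 ends at 14, Dbm ends at 15, Fm7 ends at 21, Em7 ends at 25.
Beat 22 falls within Em7.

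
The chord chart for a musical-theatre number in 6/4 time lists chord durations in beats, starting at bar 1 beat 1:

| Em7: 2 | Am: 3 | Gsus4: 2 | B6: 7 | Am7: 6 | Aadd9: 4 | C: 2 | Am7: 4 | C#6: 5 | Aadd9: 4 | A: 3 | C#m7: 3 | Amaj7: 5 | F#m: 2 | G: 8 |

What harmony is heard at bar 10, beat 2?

Beat 2 of bar 10 is beat (10−1)×6 + 2 = 56 overall.
Running totals: Em7 ends at 2, Am ends at 5, Gsus4 ends at 7, B6 ends at 14, Am7 ends at 20, Aadd9 ends at 24, C ends at 26, Am7 ends at 30, C#6 ends at 35, Aadd9 ends at 39, A ends at 42, C#m7 ends at 45, Amaj7 ends at 50, F#m ends at 52, G ends at 60.
Beat 56 falls within G.

G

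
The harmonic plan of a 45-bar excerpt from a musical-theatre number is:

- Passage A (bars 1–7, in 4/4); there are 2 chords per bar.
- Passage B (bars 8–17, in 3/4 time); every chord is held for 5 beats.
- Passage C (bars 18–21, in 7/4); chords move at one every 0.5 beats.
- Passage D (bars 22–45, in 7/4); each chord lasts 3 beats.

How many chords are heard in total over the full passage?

132 chords

A has 28 beats and chords last 2 each, so 14 chords.
B has 30 beats and chords last 5 each, so 6 chords.
C has 28 beats and chords last 0.5 each, so 56 chords.
D has 168 beats and chords last 3 each, so 56 chords.
Total: 14 + 6 + 56 + 56 = 132.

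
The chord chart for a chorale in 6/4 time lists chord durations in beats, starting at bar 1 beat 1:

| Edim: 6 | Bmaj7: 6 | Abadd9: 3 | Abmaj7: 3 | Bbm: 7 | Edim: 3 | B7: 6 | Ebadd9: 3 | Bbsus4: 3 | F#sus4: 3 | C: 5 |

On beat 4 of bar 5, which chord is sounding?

Beat 4 of bar 5 is beat (5−1)×6 + 4 = 28 overall.
Running totals: Edim ends at 6, Bmaj7 ends at 12, Abadd9 ends at 15, Abmaj7 ends at 18, Bbm ends at 25, Edim ends at 28.
Beat 28 falls within Edim.

Edim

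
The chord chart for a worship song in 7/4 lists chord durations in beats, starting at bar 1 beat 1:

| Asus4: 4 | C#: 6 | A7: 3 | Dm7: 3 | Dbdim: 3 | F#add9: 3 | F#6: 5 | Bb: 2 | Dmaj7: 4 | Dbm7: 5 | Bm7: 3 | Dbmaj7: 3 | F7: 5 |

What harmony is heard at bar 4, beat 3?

F#6

Beat 3 of bar 4 is beat (4−1)×7 + 3 = 24 overall.
Running totals: Asus4 ends at 4, C# ends at 10, A7 ends at 13, Dm7 ends at 16, Dbdim ends at 19, F#add9 ends at 22, F#6 ends at 27.
Beat 24 falls within F#6.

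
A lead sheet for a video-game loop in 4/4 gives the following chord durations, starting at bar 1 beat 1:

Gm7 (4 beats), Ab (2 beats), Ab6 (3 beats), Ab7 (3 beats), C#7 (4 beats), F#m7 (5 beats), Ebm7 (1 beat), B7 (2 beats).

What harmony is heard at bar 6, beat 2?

Beat 2 of bar 6 is beat (6−1)×4 + 2 = 22 overall.
Running totals: Gm7 ends at 4, Ab ends at 6, Ab6 ends at 9, Ab7 ends at 12, C#7 ends at 16, F#m7 ends at 21, Ebm7 ends at 22.
Beat 22 falls within Ebm7.

Ebm7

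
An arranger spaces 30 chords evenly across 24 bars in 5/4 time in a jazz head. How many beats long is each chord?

24 bars × 5 beats/bar = 120 beats total.
120 beats ÷ 30 chords = 4 beats per chord.
(That is a whole note.)

4 beats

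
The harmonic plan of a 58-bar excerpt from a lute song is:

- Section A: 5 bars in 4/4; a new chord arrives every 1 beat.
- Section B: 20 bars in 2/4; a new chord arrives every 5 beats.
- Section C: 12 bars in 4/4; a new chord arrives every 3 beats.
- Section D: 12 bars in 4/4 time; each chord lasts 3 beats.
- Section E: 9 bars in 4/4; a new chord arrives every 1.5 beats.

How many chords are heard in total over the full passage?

A: 5·4 = 20 beats, 20/1 = 20 chords.
B: 20·2 = 40 beats, 40/5 = 8 chords.
C: 12·4 = 48 beats, 48/3 = 16 chords.
D: 12·4 = 48 beats, 48/3 = 16 chords.
E: 9·4 = 36 beats, 36/1.5 = 24 chords.
Total: 20 + 8 + 16 + 16 + 24 = 84.

84 chords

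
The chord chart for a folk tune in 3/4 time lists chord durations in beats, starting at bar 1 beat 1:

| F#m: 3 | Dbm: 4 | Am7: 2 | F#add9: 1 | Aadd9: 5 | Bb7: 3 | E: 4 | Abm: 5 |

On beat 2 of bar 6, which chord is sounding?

Beat 2 of bar 6 is beat (6−1)×3 + 2 = 17 overall.
Running totals: F#m ends at 3, Dbm ends at 7, Am7 ends at 9, F#add9 ends at 10, Aadd9 ends at 15, Bb7 ends at 18.
Beat 17 falls within Bb7.

Bb7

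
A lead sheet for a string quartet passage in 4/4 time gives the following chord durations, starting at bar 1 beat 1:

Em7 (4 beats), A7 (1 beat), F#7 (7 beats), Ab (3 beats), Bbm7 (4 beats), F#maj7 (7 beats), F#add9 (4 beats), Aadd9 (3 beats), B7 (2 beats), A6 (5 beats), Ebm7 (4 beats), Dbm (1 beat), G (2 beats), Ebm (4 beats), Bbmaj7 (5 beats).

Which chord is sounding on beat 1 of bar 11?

Beat 1 of bar 11 is beat (11−1)×4 + 1 = 41 overall.
Running totals: Em7 ends at 4, A7 ends at 5, F#7 ends at 12, Ab ends at 15, Bbm7 ends at 19, F#maj7 ends at 26, F#add9 ends at 30, Aadd9 ends at 33, B7 ends at 35, A6 ends at 40, Ebm7 ends at 44.
Beat 41 falls within Ebm7.

Ebm7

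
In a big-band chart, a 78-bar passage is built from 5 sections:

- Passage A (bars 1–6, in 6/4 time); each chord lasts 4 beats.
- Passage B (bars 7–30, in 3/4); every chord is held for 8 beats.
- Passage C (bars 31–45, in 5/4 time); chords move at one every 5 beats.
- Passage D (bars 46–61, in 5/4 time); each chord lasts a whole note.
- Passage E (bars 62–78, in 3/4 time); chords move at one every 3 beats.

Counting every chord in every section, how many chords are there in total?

70 chords

A: 6 bars × 6 beats = 36 beats; 4 beats/chord → 9 chords.
B: 24 bars × 3 beats = 72 beats; 8 beats/chord → 9 chords.
C: 15 bars × 5 beats = 75 beats; 5 beats/chord → 15 chords.
D: 16 bars × 5 beats = 80 beats; 4 beats/chord → 20 chords.
E: 17 bars × 3 beats = 51 beats; 3 beats/chord → 17 chords.
Total: 9 + 9 + 15 + 20 + 17 = 70.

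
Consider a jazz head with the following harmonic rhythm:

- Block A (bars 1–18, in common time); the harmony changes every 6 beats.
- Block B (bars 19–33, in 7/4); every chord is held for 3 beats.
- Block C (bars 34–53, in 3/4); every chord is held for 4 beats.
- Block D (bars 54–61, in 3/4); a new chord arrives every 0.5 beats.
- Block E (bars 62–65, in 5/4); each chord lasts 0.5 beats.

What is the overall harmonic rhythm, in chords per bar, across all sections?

30/13 chords per bar

A: 18 bars of 4 beats is 72 beats; at 6 beats each that's 12 chords.
B: 15 bars of 7 beats is 105 beats; at 3 beats each that's 35 chords.
C: 20 bars of 3 beats is 60 beats; at 4 beats each that's 15 chords.
D: 8 bars of 3 beats is 24 beats; at 0.5 beats each that's 48 chords.
E: 4 bars of 5 beats is 20 beats; at 0.5 beats each that's 40 chords.
Overall: 150 chords over 65 bars → 150/65 = 30/13 chords per bar.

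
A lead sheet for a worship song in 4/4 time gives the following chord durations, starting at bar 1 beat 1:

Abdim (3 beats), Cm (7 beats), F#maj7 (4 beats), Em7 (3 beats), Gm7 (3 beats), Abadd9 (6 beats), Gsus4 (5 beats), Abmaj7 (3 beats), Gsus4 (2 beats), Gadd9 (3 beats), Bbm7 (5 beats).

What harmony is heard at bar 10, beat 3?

Gadd9

Beat 3 of bar 10 is beat (10−1)×4 + 3 = 39 overall.
Running totals: Abdim ends at 3, Cm ends at 10, F#maj7 ends at 14, Em7 ends at 17, Gm7 ends at 20, Abadd9 ends at 26, Gsus4 ends at 31, Abmaj7 ends at 34, Gsus4 ends at 36, Gadd9 ends at 39.
Beat 39 falls within Gadd9.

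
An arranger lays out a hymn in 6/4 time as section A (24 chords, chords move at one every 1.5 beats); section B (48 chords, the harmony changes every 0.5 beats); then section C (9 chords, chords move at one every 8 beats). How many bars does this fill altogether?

22 bars

A: 24 × 1.5 = 36 beats = 6 bars.
B: 48 × 0.5 = 24 beats = 4 bars.
C: 9 × 8 = 72 beats = 12 bars.
Total: 6 + 4 + 12 = 22 bars.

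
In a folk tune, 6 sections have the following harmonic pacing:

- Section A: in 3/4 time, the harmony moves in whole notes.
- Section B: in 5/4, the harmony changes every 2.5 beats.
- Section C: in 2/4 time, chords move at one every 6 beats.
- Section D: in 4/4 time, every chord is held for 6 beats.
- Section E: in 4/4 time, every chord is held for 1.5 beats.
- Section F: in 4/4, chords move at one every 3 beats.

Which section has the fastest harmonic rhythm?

A: 3/4 = 0.75 chords/bar.
B: 5/2.5 = 2 chords/bar.
C: 2/6 = 1/3 chords/bar.
D: 4/6 = 2/3 chords/bar.
E: 4/1.5 = 8/3 chords/bar.
F: 4/3 = 4/3 chords/bar.
Fastest is E at 8/3 chords/bar.

Section E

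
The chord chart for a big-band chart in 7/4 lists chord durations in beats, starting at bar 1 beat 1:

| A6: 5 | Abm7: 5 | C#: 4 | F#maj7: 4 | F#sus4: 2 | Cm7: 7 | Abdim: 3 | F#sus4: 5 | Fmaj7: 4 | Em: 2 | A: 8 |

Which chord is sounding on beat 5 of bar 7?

A

Beat 5 of bar 7 is beat (7−1)×7 + 5 = 47 overall.
Running totals: A6 ends at 5, Abm7 ends at 10, C# ends at 14, F#maj7 ends at 18, F#sus4 ends at 20, Cm7 ends at 27, Abdim ends at 30, F#sus4 ends at 35, Fmaj7 ends at 39, Em ends at 41, A ends at 49.
Beat 47 falls within A.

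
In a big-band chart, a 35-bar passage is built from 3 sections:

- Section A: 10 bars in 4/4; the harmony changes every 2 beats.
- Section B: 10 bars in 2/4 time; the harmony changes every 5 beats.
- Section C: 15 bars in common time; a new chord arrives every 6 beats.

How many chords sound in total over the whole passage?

34 chords

A: 10·4 = 40 beats, 40/2 = 20 chords.
B: 10·2 = 20 beats, 20/5 = 4 chords.
C: 15·4 = 60 beats, 60/6 = 10 chords.
Total: 20 + 4 + 10 = 34.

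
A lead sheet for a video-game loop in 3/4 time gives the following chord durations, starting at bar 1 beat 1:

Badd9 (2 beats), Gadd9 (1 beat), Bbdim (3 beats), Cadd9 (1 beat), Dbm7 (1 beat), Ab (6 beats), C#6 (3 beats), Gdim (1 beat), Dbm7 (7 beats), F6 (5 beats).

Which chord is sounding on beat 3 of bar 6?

Beat 3 of bar 6 is beat (6−1)×3 + 3 = 18 overall.
Running totals: Badd9 ends at 2, Gadd9 ends at 3, Bbdim ends at 6, Cadd9 ends at 7, Dbm7 ends at 8, Ab ends at 14, C#6 ends at 17, Gdim ends at 18.
Beat 18 falls within Gdim.

Gdim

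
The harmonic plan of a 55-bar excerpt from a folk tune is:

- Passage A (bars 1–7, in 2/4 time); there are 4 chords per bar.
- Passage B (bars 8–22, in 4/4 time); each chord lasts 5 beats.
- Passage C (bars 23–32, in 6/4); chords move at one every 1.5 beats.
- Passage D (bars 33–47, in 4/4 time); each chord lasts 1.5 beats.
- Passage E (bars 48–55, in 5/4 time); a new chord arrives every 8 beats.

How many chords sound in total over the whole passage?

A: 7 bars × 2 beats = 14 beats; 0.5 beats/chord → 28 chords.
B: 15 bars × 4 beats = 60 beats; 5 beats/chord → 12 chords.
C: 10 bars × 6 beats = 60 beats; 1.5 beats/chord → 40 chords.
D: 15 bars × 4 beats = 60 beats; 1.5 beats/chord → 40 chords.
E: 8 bars × 5 beats = 40 beats; 8 beats/chord → 5 chords.
Total: 28 + 12 + 40 + 40 + 5 = 125.

125 chords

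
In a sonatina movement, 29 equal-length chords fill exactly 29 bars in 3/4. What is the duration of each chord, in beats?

3 beats

29 bars × 3 beats/bar = 87 beats total.
87 beats ÷ 29 chords = 3 beats per chord.
(That is a dotted half note.)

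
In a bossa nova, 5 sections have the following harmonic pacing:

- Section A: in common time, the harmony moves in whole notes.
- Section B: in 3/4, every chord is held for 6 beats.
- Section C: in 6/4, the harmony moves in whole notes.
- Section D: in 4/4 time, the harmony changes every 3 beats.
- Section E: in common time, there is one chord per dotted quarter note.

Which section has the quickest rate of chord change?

Section E

A: each chord is 4 beats in 4/4, so 1 per bar.
B: each chord is 6 beats in 3/4, so 0.5 per bar.
C: each chord is 4 beats in 6/4, so 1.5 per bar.
D: each chord is 3 beats in 4/4, so 4/3 per bar.
E: each chord is 1.5 beats in 4/4, so 8/3 per bar.
Fastest is E at 8/3 chords/bar.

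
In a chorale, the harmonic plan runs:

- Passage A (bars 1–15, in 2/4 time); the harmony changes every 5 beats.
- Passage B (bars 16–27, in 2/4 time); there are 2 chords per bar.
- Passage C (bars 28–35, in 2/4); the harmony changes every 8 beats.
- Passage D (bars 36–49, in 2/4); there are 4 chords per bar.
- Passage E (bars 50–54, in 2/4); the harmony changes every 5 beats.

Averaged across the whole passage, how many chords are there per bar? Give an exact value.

5/3 chords per bar

A: 15 × 2 = 30 beats ÷ 5 = 6 chords.
B: 12 × 2 = 24 beats ÷ 1 = 24 chords.
C: 8 × 2 = 16 beats ÷ 8 = 2 chords.
D: 14 × 2 = 28 beats ÷ 0.5 = 56 chords.
E: 5 × 2 = 10 beats ÷ 5 = 2 chords.
Overall: 90 chords over 54 bars → 90/54 = 5/3 chords per bar.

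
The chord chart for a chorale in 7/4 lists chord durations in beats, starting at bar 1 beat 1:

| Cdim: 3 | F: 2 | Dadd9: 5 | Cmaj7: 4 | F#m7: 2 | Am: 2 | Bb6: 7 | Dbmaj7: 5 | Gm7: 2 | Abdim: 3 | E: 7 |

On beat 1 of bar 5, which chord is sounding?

Dbmaj7

Beat 1 of bar 5 is beat (5−1)×7 + 1 = 29 overall.
Running totals: Cdim ends at 3, F ends at 5, Dadd9 ends at 10, Cmaj7 ends at 14, F#m7 ends at 16, Am ends at 18, Bb6 ends at 25, Dbmaj7 ends at 30.
Beat 29 falls within Dbmaj7.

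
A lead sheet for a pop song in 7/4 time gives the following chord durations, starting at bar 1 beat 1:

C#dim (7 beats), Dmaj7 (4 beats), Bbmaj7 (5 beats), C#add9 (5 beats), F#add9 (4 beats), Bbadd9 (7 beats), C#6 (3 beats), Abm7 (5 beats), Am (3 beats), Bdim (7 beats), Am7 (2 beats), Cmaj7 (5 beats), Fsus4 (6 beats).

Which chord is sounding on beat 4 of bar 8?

Cmaj7

Beat 4 of bar 8 is beat (8−1)×7 + 4 = 53 overall.
Running totals: C#dim ends at 7, Dmaj7 ends at 11, Bbmaj7 ends at 16, C#add9 ends at 21, F#add9 ends at 25, Bbadd9 ends at 32, C#6 ends at 35, Abm7 ends at 40, Am ends at 43, Bdim ends at 50, Am7 ends at 52, Cmaj7 ends at 57.
Beat 53 falls within Cmaj7.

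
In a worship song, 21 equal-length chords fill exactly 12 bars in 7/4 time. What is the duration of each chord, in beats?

12 bars × 7 beats/bar = 84 beats total.
84 beats ÷ 21 chords = 4 beats per chord.
(That is a whole note.)

4 beats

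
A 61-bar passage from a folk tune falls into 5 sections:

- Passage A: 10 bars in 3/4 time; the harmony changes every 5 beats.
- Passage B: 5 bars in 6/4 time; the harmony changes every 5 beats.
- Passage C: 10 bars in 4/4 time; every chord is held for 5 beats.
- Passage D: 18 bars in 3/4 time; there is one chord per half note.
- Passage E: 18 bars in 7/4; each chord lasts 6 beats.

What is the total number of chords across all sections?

68 chords

A has 30 beats and chords last 5 each, so 6 chords.
B has 30 beats and chords last 5 each, so 6 chords.
C has 40 beats and chords last 5 each, so 8 chords.
D has 54 beats and chords last 2 each, so 27 chords.
E has 126 beats and chords last 6 each, so 21 chords.
Total: 6 + 6 + 8 + 27 + 21 = 68.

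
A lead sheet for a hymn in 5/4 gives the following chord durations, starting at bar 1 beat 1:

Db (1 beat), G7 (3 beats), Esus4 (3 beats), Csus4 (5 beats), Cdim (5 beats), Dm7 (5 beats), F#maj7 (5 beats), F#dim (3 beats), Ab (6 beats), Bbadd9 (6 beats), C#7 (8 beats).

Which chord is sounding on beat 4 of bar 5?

F#maj7

Beat 4 of bar 5 is beat (5−1)×5 + 4 = 24 overall.
Running totals: Db ends at 1, G7 ends at 4, Esus4 ends at 7, Csus4 ends at 12, Cdim ends at 17, Dm7 ends at 22, F#maj7 ends at 27.
Beat 24 falls within F#maj7.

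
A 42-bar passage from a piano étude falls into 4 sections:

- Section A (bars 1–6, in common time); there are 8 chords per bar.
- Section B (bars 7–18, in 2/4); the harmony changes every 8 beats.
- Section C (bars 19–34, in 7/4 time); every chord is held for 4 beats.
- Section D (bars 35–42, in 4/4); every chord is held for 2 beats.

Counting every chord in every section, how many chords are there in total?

95 chords

A has 24 beats and chords last 0.5 each, so 48 chords.
B has 24 beats and chords last 8 each, so 3 chords.
C has 112 beats and chords last 4 each, so 28 chords.
D has 32 beats and chords last 2 each, so 16 chords.
Total: 48 + 3 + 28 + 16 = 95.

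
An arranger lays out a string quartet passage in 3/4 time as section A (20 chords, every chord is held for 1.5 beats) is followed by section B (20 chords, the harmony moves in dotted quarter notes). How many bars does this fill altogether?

20 bars

A: 20 × 1.5 = 30 beats = 10 bars.
B: 20 × 1.5 = 30 beats = 10 bars.
Total: 10 + 10 = 20 bars.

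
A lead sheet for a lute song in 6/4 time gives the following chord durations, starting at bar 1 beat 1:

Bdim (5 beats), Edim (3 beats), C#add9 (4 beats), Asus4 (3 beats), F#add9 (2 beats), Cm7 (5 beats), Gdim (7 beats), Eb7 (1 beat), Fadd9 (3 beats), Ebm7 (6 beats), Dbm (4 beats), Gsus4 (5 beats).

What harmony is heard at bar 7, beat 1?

Ebm7

Beat 1 of bar 7 is beat (7−1)×6 + 1 = 37 overall.
Running totals: Bdim ends at 5, Edim ends at 8, C#add9 ends at 12, Asus4 ends at 15, F#add9 ends at 17, Cm7 ends at 22, Gdim ends at 29, Eb7 ends at 30, Fadd9 ends at 33, Ebm7 ends at 39.
Beat 37 falls within Ebm7.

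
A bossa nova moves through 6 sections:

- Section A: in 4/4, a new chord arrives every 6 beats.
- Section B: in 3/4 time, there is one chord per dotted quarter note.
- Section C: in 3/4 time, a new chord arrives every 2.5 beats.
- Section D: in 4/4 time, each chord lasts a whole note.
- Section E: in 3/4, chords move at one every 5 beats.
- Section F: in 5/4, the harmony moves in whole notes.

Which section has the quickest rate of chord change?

A: 4 beats/bar ÷ 6 beats/chord = 2/3 chords/bar.
B: 3 beats/bar ÷ 1.5 beats/chord = 2 chords/bar.
C: 3 beats/bar ÷ 2.5 beats/chord = 1.2 chords/bar.
D: 4 beats/bar ÷ 4 beats/chord = 1 chord/bar.
E: 3 beats/bar ÷ 5 beats/chord = 0.6 chords/bar.
F: 5 beats/bar ÷ 4 beats/chord = 1.25 chords/bar.
Fastest is B at 2 chords/bar.

Section B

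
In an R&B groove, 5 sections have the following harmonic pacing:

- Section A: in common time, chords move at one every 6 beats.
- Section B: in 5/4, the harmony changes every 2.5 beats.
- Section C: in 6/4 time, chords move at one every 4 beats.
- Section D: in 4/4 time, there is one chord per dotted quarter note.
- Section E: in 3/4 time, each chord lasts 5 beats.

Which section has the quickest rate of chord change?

Section D

A: each chord is 6 beats in 4/4, so 2/3 per bar.
B: each chord is 2.5 beats in 5/4, so 2 per bar.
C: each chord is 4 beats in 6/4, so 1.5 per bar.
D: each chord is 1.5 beats in 4/4, so 8/3 per bar.
E: each chord is 5 beats in 3/4, so 0.6 per bar.
Fastest is D at 8/3 chords/bar.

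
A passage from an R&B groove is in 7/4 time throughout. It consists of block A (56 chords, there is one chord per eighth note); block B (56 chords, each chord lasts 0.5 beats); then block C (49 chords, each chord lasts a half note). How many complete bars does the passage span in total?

22 bars

A: 56 × 0.5 = 28 beats = 4 bars.
B: 56 × 0.5 = 28 beats = 4 bars.
C: 49 × 2 = 98 beats = 14 bars.
Total: 4 + 4 + 14 = 22 bars.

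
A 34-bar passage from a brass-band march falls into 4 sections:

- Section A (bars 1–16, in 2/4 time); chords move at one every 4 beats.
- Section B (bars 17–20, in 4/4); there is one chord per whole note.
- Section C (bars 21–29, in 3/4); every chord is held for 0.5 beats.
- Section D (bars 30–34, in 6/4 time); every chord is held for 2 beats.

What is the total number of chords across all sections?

A has 32 beats and chords last 4 each, so 8 chords.
B has 16 beats and chords last 4 each, so 4 chords.
C has 27 beats and chords last 0.5 each, so 54 chords.
D has 30 beats and chords last 2 each, so 15 chords.
Total: 8 + 4 + 54 + 15 = 81.

81 chords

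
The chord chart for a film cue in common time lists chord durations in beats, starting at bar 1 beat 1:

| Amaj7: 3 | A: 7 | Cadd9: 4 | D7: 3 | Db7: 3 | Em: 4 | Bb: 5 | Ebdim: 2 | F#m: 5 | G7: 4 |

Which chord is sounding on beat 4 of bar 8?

F#m

Beat 4 of bar 8 is beat (8−1)×4 + 4 = 32 overall.
Running totals: Amaj7 ends at 3, A ends at 10, Cadd9 ends at 14, D7 ends at 17, Db7 ends at 20, Em ends at 24, Bb ends at 29, Ebdim ends at 31, F#m ends at 36.
Beat 32 falls within F#m.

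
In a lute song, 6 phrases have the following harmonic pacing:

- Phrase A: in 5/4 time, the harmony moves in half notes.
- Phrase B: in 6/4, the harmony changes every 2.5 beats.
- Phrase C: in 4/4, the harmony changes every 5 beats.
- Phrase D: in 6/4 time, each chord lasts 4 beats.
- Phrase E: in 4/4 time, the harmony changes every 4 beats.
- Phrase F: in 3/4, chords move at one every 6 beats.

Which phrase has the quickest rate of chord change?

Phrase A

A: 5 beats/bar ÷ 2 beats/chord = 2.5 chords/bar.
B: 6 beats/bar ÷ 2.5 beats/chord = 2.4 chords/bar.
C: 4 beats/bar ÷ 5 beats/chord = 0.8 chords/bar.
D: 6 beats/bar ÷ 4 beats/chord = 1.5 chords/bar.
E: 4 beats/bar ÷ 4 beats/chord = 1 chord/bar.
F: 3 beats/bar ÷ 6 beats/chord = 0.5 chords/bar.
Fastest is A at 2.5 chords/bar.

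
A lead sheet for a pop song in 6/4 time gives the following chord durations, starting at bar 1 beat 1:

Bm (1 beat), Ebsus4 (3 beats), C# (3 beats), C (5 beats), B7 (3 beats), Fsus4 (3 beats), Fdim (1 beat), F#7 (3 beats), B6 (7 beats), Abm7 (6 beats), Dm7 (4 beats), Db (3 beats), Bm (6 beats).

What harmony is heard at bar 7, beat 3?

Beat 3 of bar 7 is beat (7−1)×6 + 3 = 39 overall.
Running totals: Bm ends at 1, Ebsus4 ends at 4, C# ends at 7, C ends at 12, B7 ends at 15, Fsus4 ends at 18, Fdim ends at 19, F#7 ends at 22, B6 ends at 29, Abm7 ends at 35, Dm7 ends at 39.
Beat 39 falls within Dm7.

Dm7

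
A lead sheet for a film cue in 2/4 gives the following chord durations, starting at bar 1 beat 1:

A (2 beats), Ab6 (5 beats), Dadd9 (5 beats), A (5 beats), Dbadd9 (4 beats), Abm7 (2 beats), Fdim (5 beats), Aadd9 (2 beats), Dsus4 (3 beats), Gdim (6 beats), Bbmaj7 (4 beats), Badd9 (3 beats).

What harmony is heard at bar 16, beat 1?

Beat 1 of bar 16 is beat (16−1)×2 + 1 = 31 overall.
Running totals: A ends at 2, Ab6 ends at 7, Dadd9 ends at 12, A ends at 17, Dbadd9 ends at 21, Abm7 ends at 23, Fdim ends at 28, Aadd9 ends at 30, Dsus4 ends at 33.
Beat 31 falls within Dsus4.

Dsus4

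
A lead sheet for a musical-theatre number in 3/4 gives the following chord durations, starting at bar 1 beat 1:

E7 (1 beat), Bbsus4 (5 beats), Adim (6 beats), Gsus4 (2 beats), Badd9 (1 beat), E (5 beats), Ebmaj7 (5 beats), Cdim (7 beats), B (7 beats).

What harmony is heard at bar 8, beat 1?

Beat 1 of bar 8 is beat (8−1)×3 + 1 = 22 overall.
Running totals: E7 ends at 1, Bbsus4 ends at 6, Adim ends at 12, Gsus4 ends at 14, Badd9 ends at 15, E ends at 20, Ebmaj7 ends at 25.
Beat 22 falls within Ebmaj7.

Ebmaj7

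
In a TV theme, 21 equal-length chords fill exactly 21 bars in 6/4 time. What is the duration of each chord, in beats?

6 beats

21 bars × 6 beats/bar = 126 beats total.
126 beats ÷ 21 chords = 6 beats per chord.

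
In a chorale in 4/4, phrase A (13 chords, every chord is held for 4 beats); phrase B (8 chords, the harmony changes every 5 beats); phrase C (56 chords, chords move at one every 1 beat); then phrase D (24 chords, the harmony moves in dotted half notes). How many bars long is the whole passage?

55 bars

A: 13 × 4 = 52 beats = 13 bars.
B: 8 × 5 = 40 beats = 10 bars.
C: 56 × 1 = 56 beats = 14 bars.
D: 24 × 3 = 72 beats = 18 bars.
Total: 13 + 10 + 14 + 18 = 55 bars.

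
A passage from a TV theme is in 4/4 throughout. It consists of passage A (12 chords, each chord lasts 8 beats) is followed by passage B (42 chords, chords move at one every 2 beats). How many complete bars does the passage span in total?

45 bars

A: 12 × 8 = 96 beats = 24 bars.
B: 42 × 2 = 84 beats = 21 bars.
Total: 24 + 21 = 45 bars.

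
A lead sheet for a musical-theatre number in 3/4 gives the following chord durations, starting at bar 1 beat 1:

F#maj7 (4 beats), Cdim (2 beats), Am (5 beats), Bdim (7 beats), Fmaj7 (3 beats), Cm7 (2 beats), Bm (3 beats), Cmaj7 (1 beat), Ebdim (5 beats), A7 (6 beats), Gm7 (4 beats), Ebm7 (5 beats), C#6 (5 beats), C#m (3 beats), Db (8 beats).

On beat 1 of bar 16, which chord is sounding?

Ebm7

Beat 1 of bar 16 is beat (16−1)×3 + 1 = 46 overall.
Running totals: F#maj7 ends at 4, Cdim ends at 6, Am ends at 11, Bdim ends at 18, Fmaj7 ends at 21, Cm7 ends at 23, Bm ends at 26, Cmaj7 ends at 27, Ebdim ends at 32, A7 ends at 38, Gm7 ends at 42, Ebm7 ends at 47.
Beat 46 falls within Ebm7.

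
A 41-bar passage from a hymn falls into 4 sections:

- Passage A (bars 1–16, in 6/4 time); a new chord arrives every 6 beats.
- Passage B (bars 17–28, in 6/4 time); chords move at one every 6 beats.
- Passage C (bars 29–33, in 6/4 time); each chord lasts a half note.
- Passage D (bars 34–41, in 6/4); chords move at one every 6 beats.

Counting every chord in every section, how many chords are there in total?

A: 16·6 = 96 beats, 96/6 = 16 chords.
B: 12·6 = 72 beats, 72/6 = 12 chords.
C: 5·6 = 30 beats, 30/2 = 15 chords.
D: 8·6 = 48 beats, 48/6 = 8 chords.
Total: 16 + 12 + 15 + 8 = 51.

51 chords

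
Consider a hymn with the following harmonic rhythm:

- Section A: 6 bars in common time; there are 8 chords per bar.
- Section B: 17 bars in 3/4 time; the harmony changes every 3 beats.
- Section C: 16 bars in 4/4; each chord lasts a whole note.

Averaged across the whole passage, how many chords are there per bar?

27/13 chords per bar

A: 6 × 4 = 24 beats ÷ 0.5 = 48 chords.
B: 17 × 3 = 51 beats ÷ 3 = 17 chords.
C: 16 × 4 = 64 beats ÷ 4 = 16 chords.
Overall: 81 chords over 39 bars → 81/39 = 27/13 chords per bar.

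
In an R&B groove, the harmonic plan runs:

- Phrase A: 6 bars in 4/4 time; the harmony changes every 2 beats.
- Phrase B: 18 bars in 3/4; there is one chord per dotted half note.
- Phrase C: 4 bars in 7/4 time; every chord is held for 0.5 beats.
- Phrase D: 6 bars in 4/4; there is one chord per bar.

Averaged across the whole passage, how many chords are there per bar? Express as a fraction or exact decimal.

46/17 chords per bar

A: 6 bars of 4 beats is 24 beats; at 2 beats each that's 12 chords.
B: 18 bars of 3 beats is 54 beats; at 3 beats each that's 18 chords.
C: 4 bars of 7 beats is 28 beats; at 0.5 beats each that's 56 chords.
D: 6 bars of 4 beats is 24 beats; at 4 beats each that's 6 chords.
Overall: 92 chords over 34 bars → 92/34 = 46/17 chords per bar.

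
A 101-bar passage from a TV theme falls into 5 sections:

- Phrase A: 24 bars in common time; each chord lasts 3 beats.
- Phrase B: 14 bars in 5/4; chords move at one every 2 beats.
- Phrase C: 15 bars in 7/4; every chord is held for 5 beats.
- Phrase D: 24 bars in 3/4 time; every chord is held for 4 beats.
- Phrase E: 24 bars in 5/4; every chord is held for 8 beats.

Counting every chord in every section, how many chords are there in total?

A has 96 beats and chords last 3 each, so 32 chords.
B has 70 beats and chords last 2 each, so 35 chords.
C has 105 beats and chords last 5 each, so 21 chords.
D has 72 beats and chords last 4 each, so 18 chords.
E has 120 beats and chords last 8 each, so 15 chords.
Total: 32 + 35 + 21 + 18 + 15 = 121.

121 chords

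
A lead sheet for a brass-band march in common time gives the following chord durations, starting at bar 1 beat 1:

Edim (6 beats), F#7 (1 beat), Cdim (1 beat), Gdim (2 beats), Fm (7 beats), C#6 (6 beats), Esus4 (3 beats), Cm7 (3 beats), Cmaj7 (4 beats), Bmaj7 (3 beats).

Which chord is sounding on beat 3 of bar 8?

Cmaj7

Beat 3 of bar 8 is beat (8−1)×4 + 3 = 31 overall.
Running totals: Edim ends at 6, F#7 ends at 7, Cdim ends at 8, Gdim ends at 10, Fm ends at 17, C#6 ends at 23, Esus4 ends at 26, Cm7 ends at 29, Cmaj7 ends at 33.
Beat 31 falls within Cmaj7.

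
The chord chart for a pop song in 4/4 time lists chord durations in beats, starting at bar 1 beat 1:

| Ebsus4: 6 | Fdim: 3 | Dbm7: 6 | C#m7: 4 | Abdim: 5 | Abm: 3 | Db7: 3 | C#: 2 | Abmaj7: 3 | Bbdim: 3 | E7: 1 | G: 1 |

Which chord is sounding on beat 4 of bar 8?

C#

Beat 4 of bar 8 is beat (8−1)×4 + 4 = 32 overall.
Running totals: Ebsus4 ends at 6, Fdim ends at 9, Dbm7 ends at 15, C#m7 ends at 19, Abdim ends at 24, Abm ends at 27, Db7 ends at 30, C# ends at 32.
Beat 32 falls within C#.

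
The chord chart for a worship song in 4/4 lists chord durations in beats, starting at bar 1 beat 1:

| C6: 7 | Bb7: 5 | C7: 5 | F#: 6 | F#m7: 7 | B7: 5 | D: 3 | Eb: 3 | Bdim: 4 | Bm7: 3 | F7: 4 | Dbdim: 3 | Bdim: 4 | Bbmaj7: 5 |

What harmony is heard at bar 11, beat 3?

Beat 3 of bar 11 is beat (11−1)×4 + 3 = 43 overall.
Running totals: C6 ends at 7, Bb7 ends at 12, C7 ends at 17, F# ends at 23, F#m7 ends at 30, B7 ends at 35, D ends at 38, Eb ends at 41, Bdim ends at 45.
Beat 43 falls within Bdim.

Bdim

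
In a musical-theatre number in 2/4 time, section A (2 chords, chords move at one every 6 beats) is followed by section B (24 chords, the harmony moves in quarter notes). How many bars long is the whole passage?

A: 2 × 6 = 12 beats = 6 bars.
B: 24 × 1 = 24 beats = 12 bars.
Total: 6 + 12 = 18 bars.

18 bars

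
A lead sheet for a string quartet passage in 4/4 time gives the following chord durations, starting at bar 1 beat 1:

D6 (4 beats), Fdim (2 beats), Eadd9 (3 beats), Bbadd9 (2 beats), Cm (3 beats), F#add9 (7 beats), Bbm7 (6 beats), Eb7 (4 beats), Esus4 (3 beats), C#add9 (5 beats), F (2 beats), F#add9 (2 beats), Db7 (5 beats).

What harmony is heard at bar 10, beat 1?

C#add9

Beat 1 of bar 10 is beat (10−1)×4 + 1 = 37 overall.
Running totals: D6 ends at 4, Fdim ends at 6, Eadd9 ends at 9, Bbadd9 ends at 11, Cm ends at 14, F#add9 ends at 21, Bbm7 ends at 27, Eb7 ends at 31, Esus4 ends at 34, C#add9 ends at 39.
Beat 37 falls within C#add9.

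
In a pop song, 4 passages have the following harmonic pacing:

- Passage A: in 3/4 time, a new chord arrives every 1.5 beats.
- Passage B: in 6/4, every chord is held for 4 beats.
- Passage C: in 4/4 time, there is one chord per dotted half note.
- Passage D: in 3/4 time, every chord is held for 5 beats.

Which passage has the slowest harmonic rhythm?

Passage D

A: 3 beats/bar ÷ 1.5 beats/chord = 2 chords/bar.
B: 6 beats/bar ÷ 4 beats/chord = 1.5 chords/bar.
C: 4 beats/bar ÷ 3 beats/chord = 4/3 chords/bar.
D: 3 beats/bar ÷ 5 beats/chord = 0.6 chords/bar.
Slowest is D at 0.6 chords/bar.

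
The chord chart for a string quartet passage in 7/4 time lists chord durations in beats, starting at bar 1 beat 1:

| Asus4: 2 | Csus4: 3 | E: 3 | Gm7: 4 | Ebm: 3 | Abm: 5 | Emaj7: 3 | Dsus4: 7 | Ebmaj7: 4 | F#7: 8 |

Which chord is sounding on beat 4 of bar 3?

Beat 4 of bar 3 is beat (3−1)×7 + 4 = 18 overall.
Running totals: Asus4 ends at 2, Csus4 ends at 5, E ends at 8, Gm7 ends at 12, Ebm ends at 15, Abm ends at 20.
Beat 18 falls within Abm.

Abm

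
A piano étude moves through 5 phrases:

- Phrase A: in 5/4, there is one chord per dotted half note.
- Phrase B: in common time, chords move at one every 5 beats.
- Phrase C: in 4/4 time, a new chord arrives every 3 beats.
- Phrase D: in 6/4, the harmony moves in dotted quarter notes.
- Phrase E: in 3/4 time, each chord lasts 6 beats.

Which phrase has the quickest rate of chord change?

A: 5 beats/bar ÷ 3 beats/chord = 5/3 chords/bar.
B: 4 beats/bar ÷ 5 beats/chord = 0.8 chords/bar.
C: 4 beats/bar ÷ 3 beats/chord = 4/3 chords/bar.
D: 6 beats/bar ÷ 1.5 beats/chord = 4 chords/bar.
E: 3 beats/bar ÷ 6 beats/chord = 0.5 chords/bar.
Fastest is D at 4 chords/bar.

Phrase D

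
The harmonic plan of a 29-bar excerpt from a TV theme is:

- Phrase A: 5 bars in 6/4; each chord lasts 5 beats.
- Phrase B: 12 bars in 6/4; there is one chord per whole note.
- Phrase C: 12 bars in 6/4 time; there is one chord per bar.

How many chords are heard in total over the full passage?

36 chords

A: 5·6 = 30 beats, 30/5 = 6 chords.
B: 12·6 = 72 beats, 72/4 = 18 chords.
C: 12·6 = 72 beats, 72/6 = 12 chords.
Total: 6 + 18 + 12 = 36.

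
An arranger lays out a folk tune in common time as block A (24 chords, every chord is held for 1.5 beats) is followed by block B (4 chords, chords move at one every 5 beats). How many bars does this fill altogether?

A: 24 × 1.5 = 36 beats = 9 bars.
B: 4 × 5 = 20 beats = 5 bars.
Total: 9 + 5 = 14 bars.

14 bars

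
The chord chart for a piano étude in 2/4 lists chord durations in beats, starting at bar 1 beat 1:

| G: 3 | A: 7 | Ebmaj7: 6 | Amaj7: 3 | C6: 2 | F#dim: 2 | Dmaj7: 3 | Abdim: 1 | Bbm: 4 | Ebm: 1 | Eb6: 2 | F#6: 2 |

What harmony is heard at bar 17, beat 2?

Beat 2 of bar 17 is beat (17−1)×2 + 2 = 34 overall.
Running totals: G ends at 3, A ends at 10, Ebmaj7 ends at 16, Amaj7 ends at 19, C6 ends at 21, F#dim ends at 23, Dmaj7 ends at 26, Abdim ends at 27, Bbm ends at 31, Ebm ends at 32, Eb6 ends at 34.
Beat 34 falls within Eb6.

Eb6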